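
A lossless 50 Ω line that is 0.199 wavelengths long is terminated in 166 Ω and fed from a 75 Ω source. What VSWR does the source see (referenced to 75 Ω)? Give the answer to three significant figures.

βl = 2π × 0.199 = 71.6°
tan(βl) = 3.01
Z_in = Z_0·(Z_L + jZ_0·tanβl)/(Z_0 + jZ_L·tanβl) = 16.6 − j14.9 Ω
Γ_s = (Z_in − Z_s)/(Z_in + Z_s) = (-58.4 − j14.9)/(91.6 − j14.9), |Γ_s| = 0.65
VSWR = (1 + |Γ_s|)/(1 − |Γ_s|)

VSWR ≈ 4.72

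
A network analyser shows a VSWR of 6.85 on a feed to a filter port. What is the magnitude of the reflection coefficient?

|Γ| ≈ 0.745

|Γ| = (S − 1)/(S + 1) = (6.85 − 1)/(6.85 + 1) = 5.85/7.85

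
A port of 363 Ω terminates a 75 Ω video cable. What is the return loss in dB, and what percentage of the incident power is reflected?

Γ = (363 − 75)/(363 + 75) = 0.658
RL = −20·log₁₀(0.658) = 3.64 dB
P_refl/P_inc = |Γ|² = 0.432

RL ≈ 3.64 dB; 43.2% of incident power reflected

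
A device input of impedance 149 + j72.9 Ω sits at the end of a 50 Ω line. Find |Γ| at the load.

Γ = (Z_L − Z_0)/(Z_L + Z_0) = (99 + j72.9)/(199 + j72.9)
|Γ| = 123/212

|Γ| ≈ 0.58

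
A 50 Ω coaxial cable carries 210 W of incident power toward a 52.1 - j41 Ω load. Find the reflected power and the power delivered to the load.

P_reflected ≈ 29.2 W; P_delivered ≈ 181 W

|Γ| = |(2.1 − j41)/(102.1 − j41)| = 0.373
|Γ|² = 0.139
P_refl = |Γ|²·P_inc = 29.2 W, P_del = (1 − |Γ|²)·P_inc = 181 W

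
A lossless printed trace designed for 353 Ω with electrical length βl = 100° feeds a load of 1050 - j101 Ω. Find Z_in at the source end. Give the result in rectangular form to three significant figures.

Z_in ≈ 122 + j66.8 Ω

tan(βl) = tan(100°) = -5.67
Z_in = Z_0·(Z_L + jZ_0·tanβl)/(Z_0 + jZ_L·tanβl)
     = 353·(1050 − j2100)/(-220 − j5950)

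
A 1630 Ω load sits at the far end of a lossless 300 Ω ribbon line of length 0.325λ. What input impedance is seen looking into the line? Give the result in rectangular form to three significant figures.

βl = 2π × 0.325 = 117°
tan(βl) = tan(117°) = -1.96
Z_in = Z_0·(Z_L + jZ_0·tanβl)/(Z_0 + jZ_L·tanβl)
     = 300·(1630 − j589)/(300 − j3200)

Z_in ≈ 68.9 + j146 Ω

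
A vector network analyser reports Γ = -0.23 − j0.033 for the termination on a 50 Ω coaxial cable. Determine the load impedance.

Z_L ≈ 31.2 − j2.18 Ω

Z_L = Z_0·(1 + Γ)/(1 − Γ) = 50·(0.77 − j0.033)/(1.23 + j0.033)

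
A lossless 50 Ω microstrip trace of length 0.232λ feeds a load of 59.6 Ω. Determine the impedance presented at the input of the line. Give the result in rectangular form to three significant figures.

βl = 2π × 0.232 = 83.5°
tan(βl) = tan(83.5°) = 8.8
Z_in = Z_0·(Z_L + jZ_0·tanβl)/(Z_0 + jZ_L·tanβl)
     = 50·(59.6 + j440)/(50 + j525)

Z_in ≈ 42.1 − j1.67 Ω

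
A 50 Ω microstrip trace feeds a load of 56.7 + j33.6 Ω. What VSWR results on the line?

VSWR ≈ 1.88

Γ = (Z_L − Z_0)/(Z_L + Z_0) = (6.7 + j33.6)/(106.7 + j33.6)
|Γ| = 34.3/112 = 0.306
VSWR = (1 + |Γ|)/(1 − |Γ|) = 1.31/0.694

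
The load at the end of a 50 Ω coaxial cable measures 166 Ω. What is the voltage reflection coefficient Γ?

Γ = 0.537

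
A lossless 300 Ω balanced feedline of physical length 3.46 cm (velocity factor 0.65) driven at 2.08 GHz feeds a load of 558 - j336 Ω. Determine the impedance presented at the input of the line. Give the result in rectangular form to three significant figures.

Z_in ≈ 297 + j309 Ω

λ = v/f = 0.65·c / 2.08 GHz = 0.0938 m
βl = 2π·l/λ = 2π × 0.369 = 133°
tan(βl) = tan(133°) = -1.08
Z_in = Z_0·(Z_L + jZ_0·tanβl)/(Z_0 + jZ_L·tanβl)
     = 300·(558 − j659)/(-62 − j601)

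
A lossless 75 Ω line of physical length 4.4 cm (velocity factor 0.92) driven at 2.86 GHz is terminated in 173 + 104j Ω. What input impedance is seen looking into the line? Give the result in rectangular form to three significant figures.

Z_in ≈ 78.8 + j96.4 Ω

λ = v/f = 0.92·c / 2.86 GHz = 0.0965 m
βl = 2π·l/λ = 2π × 0.456 = 164°
tan(βl) = tan(164°) = -0.284
Z_in = Z_0·(Z_L + jZ_0·tanβl)/(Z_0 + jZ_L·tanβl)
     = 75·(173 + j82.7)/(105 − j49.2)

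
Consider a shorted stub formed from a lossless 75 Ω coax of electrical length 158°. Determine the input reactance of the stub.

tan(βl) = -0.404
For a shorted stub, Z_in = jZ_0·tan(βl)

X_in ≈ -30.3 Ω (capacitive)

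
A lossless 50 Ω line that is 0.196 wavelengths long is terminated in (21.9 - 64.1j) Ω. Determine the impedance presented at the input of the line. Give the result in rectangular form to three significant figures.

Z_in ≈ 8.6 + j14.4 Ω

βl = 2π × 0.196 = 70.6°
tan(βl) = tan(70.6°) = 2.83
Z_in = Z_0·(Z_L + jZ_0·tanβl)/(Z_0 + jZ_L·tanβl)
     = 50·(21.9 + j77.6)/(232 + j62.1)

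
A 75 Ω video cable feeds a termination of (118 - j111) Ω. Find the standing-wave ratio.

VSWR ≈ 3.3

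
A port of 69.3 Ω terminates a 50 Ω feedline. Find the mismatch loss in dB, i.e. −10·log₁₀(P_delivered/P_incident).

mismatch loss ≈ 0.115 dB

Γ = (69.3 − 50)/(69.3 + 50) = 0.162
|Γ|² = 0.0262, so P_del/P_inc = 1 − |Γ|² = 0.974
ML = −10·log₁₀(1 − |Γ|²)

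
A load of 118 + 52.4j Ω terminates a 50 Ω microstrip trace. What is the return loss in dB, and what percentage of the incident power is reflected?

RL ≈ 6.23 dB; 23.8% of incident power reflected

Γ = (68 + j52.4)/(168 + j52.4), |Γ| = 0.488
RL = −20·log₁₀(0.488) = 6.23 dB
P_refl/P_inc = |Γ|² = 0.238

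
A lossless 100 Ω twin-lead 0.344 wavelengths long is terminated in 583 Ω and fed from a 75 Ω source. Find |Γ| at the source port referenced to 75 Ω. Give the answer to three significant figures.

|Γ| ≈ 0.689

βl = 2π × 0.344 = 124°
tan(βl) = -1.49
Z_in = Z_0·(Z_L + jZ_0·tanβl)/(Z_0 + jZ_L·tanβl) = 24.5 + j64.2 Ω
Γ_s = (Z_in − Z_s)/(Z_in + Z_s) = (-50.5 + j64.2)/(99.5 + j64.2), |Γ_s| = 0.689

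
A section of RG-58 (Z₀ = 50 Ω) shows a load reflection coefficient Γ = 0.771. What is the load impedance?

Z_L ≈ 387 Ω

Z_L = Z_0·(1 + Γ)/(1 − Γ) = 50·(1.77)/(0.229)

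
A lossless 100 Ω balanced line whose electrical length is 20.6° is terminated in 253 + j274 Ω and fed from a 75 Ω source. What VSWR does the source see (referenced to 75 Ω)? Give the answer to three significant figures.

VSWR ≈ 7.54

tan(βl) = 0.376
Z_in = Z_0·(Z_L + jZ_0·tanβl)/(Z_0 + jZ_L·tanβl) = 319 − j276 Ω
Γ_s = (Z_in − Z_s)/(Z_in + Z_s) = (244 − j276)/(394 − j276), |Γ_s| = 0.766
VSWR = (1 + |Γ_s|)/(1 − |Γ_s|)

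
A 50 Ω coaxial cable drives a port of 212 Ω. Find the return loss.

Γ = (212 − 50)/(212 + 50) = 0.618
RL = −20·log₁₀|Γ| = −20·log₁₀(0.618)

RL ≈ 4.18 dB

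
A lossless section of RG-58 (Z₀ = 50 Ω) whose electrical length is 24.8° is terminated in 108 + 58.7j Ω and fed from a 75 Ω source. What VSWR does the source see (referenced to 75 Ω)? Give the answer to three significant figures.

VSWR ≈ 2.08

tan(βl) = 0.462
Z_in = Z_0·(Z_L + jZ_0·tanβl)/(Z_0 + jZ_L·tanβl) = 109 − j58.4 Ω
Γ_s = (Z_in − Z_s)/(Z_in + Z_s) = (33.7 − j58.4)/(184 − j58.4), |Γ_s| = 0.35
VSWR = (1 + |Γ_s|)/(1 − |Γ_s|)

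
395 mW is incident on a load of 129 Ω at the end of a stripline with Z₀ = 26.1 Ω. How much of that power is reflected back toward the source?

P_reflected ≈ 174 mW

Γ = (129 − 26.1)/(129 + 26.1) = 0.663
|Γ|² = 0.44
P_refl = |Γ|²·P_inc = 174 mW, P_del = (1 − |Γ|²)·P_inc = 221 mW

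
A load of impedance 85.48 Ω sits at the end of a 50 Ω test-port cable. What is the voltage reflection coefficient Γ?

Γ = (Z_L − Z_0)/(Z_L + Z_0) = (85.48 − 50)/(85.48 + 50) = 35.48/135.5

Γ = 0.262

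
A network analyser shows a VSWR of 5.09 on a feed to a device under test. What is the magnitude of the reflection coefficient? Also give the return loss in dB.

|Γ| ≈ 0.672; return loss ≈ 3.46 dB

|Γ| = (S − 1)/(S + 1) = (5.09 − 1)/(5.09 + 1) = 4.09/6.09
RL = −20·log₁₀|Γ| = −20·log₁₀(0.672)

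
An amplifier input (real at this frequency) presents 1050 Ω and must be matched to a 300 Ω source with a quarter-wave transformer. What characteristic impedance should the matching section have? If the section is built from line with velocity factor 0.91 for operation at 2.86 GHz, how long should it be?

Z_qwt = √(Z_0·R_L) = √(300 × 1050) = √315000
λ = 0.91·c/f = 0.0955 m, so l = λ/4 = 0.0239 m

Z_qwt ≈ 561 Ω; length ≈ 2.39 cm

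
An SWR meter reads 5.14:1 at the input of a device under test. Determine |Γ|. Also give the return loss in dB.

|Γ| ≈ 0.674; return loss ≈ 3.42 dB

|Γ| = (S − 1)/(S + 1) = (5.14 − 1)/(5.14 + 1) = 4.14/6.14
RL = −20·log₁₀|Γ| = −20·log₁₀(0.674)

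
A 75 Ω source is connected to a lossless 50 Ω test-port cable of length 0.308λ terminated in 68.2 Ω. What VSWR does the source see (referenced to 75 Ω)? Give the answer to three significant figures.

VSWR ≈ 1.96

βl = 2π × 0.308 = 111°
tan(βl) = -2.62
Z_in = Z_0·(Z_L + jZ_0·tanβl)/(Z_0 + jZ_L·tanβl) = 38.9 + j8.18 Ω
Γ_s = (Z_in − Z_s)/(Z_in + Z_s) = (-36.1 + j8.18)/(114 + j8.18), |Γ_s| = 0.324
VSWR = (1 + |Γ_s|)/(1 − |Γ_s|)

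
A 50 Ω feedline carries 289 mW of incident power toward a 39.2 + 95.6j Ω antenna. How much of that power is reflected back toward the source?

P_reflected ≈ 156 mW

|Γ| = |(-10.8 + j95.6)/(89.2 + j95.6)| = 0.736
|Γ|² = 0.541
P_refl = |Γ|²·P_inc = 156 mW, P_del = (1 − |Γ|²)·P_inc = 133 mW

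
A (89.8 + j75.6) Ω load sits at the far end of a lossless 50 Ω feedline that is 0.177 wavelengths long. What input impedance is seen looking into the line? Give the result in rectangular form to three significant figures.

βl = 2π × 0.177 = 63.7°
tan(βl) = tan(63.7°) = 2.03
Z_in = Z_0·(Z_L + jZ_0·tanβl)/(Z_0 + jZ_L·tanβl)
     = 50·(89.8 + j177)/(-103 + j182)

Z_in ≈ 26.2 − j39.5 Ω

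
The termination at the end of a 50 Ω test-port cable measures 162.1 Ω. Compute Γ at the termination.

Γ = 0.529

Γ = (Z_L − Z_0)/(Z_L + Z_0) = (162.1 − 50)/(162.1 + 50) = 112.1/212.1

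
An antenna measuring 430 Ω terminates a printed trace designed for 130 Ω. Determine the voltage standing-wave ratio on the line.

VSWR ≈ 3.31

For a purely resistive load, VSWR = R_L/Z_0 or Z_0/R_L (whichever > 1) = 430/130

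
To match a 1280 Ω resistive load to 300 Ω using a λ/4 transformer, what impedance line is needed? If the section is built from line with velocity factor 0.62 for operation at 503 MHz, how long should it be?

Z_qwt ≈ 620 Ω; length ≈ 9.24 cm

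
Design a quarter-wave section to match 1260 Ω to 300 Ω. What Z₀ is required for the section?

Z_qwt = √(Z_0·R_L) = √(300 × 1260) = √378000

Z_qwt ≈ 615 Ω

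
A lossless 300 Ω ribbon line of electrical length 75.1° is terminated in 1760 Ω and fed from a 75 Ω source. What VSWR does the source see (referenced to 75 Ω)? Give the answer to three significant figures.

VSWR ≈ 3.25

tan(βl) = 3.76
Z_in = Z_0·(Z_L + jZ_0·tanβl)/(Z_0 + jZ_L·tanβl) = 54.6 − j77.3 Ω
Γ_s = (Z_in − Z_s)/(Z_in + Z_s) = (-20.4 − j77.3)/(130 − j77.3), |Γ_s| = 0.53
VSWR = (1 + |Γ_s|)/(1 − |Γ_s|)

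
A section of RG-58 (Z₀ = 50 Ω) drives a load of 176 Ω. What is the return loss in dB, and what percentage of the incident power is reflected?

Γ = (176 − 50)/(176 + 50) = 0.558
RL = −20·log₁₀(0.558) = 5.07 dB
P_refl/P_inc = |Γ|² = 0.311

RL ≈ 5.07 dB; 31.1% of incident power reflected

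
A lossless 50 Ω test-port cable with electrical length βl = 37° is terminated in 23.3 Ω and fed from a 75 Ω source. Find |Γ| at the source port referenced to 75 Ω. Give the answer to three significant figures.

|Γ| ≈ 0.451

tan(βl) = 0.754
Z_in = Z_0·(Z_L + jZ_0·tanβl)/(Z_0 + jZ_L·tanβl) = 32.5 + j26.3 Ω
Γ_s = (Z_in − Z_s)/(Z_in + Z_s) = (-42.5 + j26.3)/(108 + j26.3), |Γ_s| = 0.451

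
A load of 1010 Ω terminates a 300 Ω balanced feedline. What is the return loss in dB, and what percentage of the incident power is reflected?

Γ = (1010 − 300)/(1010 + 300) = 0.542
RL = −20·log₁₀(0.542) = 5.32 dB
P_refl/P_inc = |Γ|² = 0.294

RL ≈ 5.32 dB; 29.4% of incident power reflected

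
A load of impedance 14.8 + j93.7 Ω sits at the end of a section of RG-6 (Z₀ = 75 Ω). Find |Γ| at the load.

Γ = (Z_L − Z_0)/(Z_L + Z_0) = (-60.2 + j93.7)/(89.8 + j93.7)
|Γ| = 111/130

|Γ| ≈ 0.858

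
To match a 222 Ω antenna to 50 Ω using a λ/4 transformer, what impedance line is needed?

Z_qwt = √(Z_0·R_L) = √(50 × 222) = √11100

Z_qwt ≈ 105 Ω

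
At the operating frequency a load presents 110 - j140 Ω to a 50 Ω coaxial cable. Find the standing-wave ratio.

Γ = (Z_L − Z_0)/(Z_L + Z_0) = (60 − j140)/(160 − j140)
|Γ| = 152/213 = 0.716
VSWR = (1 + |Γ|)/(1 − |Γ|) = 1.72/0.284

VSWR ≈ 6.05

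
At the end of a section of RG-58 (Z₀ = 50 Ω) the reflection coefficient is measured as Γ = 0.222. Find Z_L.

Z_L = Z_0·(1 + Γ)/(1 − Γ) = 50·(1.22)/(0.778)

Z_L ≈ 78.5 Ω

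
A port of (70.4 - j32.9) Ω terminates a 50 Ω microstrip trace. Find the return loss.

RL ≈ 10.2 dB

Γ = (20.4 − j32.9)/(120.4 − j32.9), |Γ| = 0.31
RL = −20·log₁₀|Γ| = −20·log₁₀(0.31)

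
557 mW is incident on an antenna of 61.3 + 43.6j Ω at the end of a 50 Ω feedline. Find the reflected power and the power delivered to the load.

|Γ| = |(11.3 + j43.6)/(111.3 + j43.6)| = 0.377
|Γ|² = 0.142
P_refl = |Γ|²·P_inc = 79.1 mW, P_del = (1 − |Γ|²)·P_inc = 478 mW

P_reflected ≈ 79.1 mW; P_delivered ≈ 478 mW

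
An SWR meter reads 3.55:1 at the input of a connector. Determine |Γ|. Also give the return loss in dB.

|Γ| = (S − 1)/(S + 1) = (3.55 − 1)/(3.55 + 1) = 2.55/4.55
RL = −20·log₁₀|Γ| = −20·log₁₀(0.56)

|Γ| ≈ 0.56; return loss ≈ 5.03 dB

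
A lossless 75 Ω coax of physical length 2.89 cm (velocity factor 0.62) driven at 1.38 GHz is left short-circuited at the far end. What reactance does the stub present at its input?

X_in ≈ 330 Ω (inductive)

λ = v/f = 0.62·c / 1.38 GHz = 0.135 m
βl = 2π·l/λ = 2π × 0.214 = 77.2°
tan(βl) = 4.4
For a short-circuited stub, Z_in = jZ_0·tan(βl)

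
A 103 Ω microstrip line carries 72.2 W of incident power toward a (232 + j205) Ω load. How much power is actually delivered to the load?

P_delivered ≈ 44.7 W

|Γ| = |(129 + j205)/(335 + j205)| = 0.617
|Γ|² = 0.38
P_refl = |Γ|²·P_inc = 27.5 W, P_del = (1 − |Γ|²)·P_inc = 44.7 W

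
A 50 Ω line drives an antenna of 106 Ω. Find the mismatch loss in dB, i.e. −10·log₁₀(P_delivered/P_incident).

Γ = (106 − 50)/(106 + 50) = 0.359
|Γ|² = 0.129, so P_del/P_inc = 1 − |Γ|² = 0.871
ML = −10·log₁₀(1 − |Γ|²)

mismatch loss ≈ 0.599 dB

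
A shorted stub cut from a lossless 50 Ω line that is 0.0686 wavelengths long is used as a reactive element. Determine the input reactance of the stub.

X_in ≈ 23 Ω (inductive)

βl = 2π × 0.0686 = 24.7°
tan(βl) = 0.46
For a shorted stub, Z_in = jZ_0·tan(βl)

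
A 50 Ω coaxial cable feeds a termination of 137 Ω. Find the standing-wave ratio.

VSWR ≈ 2.74

Γ = (137 − 50)/(137 + 50) = 0.465
VSWR = (1 + 0.465)/(1 − 0.465)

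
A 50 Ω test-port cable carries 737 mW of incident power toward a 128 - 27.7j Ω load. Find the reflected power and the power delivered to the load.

|Γ| = |(78 − j27.7)/(178 − j27.7)| = 0.459
|Γ|² = 0.211
P_refl = |Γ|²·P_inc = 156 mW, P_del = (1 − |Γ|²)·P_inc = 581 mW

P_reflected ≈ 156 mW; P_delivered ≈ 581 mW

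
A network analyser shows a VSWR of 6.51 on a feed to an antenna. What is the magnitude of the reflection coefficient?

|Γ| ≈ 0.734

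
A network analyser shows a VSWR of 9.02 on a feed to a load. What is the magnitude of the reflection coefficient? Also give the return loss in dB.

|Γ| ≈ 0.8; return loss ≈ 1.93 dB

|Γ| = (S − 1)/(S + 1) = (9.02 − 1)/(9.02 + 1) = 8.02/10
RL = −20·log₁₀|Γ| = −20·log₁₀(0.8)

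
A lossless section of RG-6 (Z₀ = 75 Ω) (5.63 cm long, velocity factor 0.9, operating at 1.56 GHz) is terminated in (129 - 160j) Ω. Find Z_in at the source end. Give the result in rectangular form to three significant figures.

λ = v/f = 0.9·c / 1.56 GHz = 0.173 m
βl = 2π·l/λ = 2π × 0.325 = 117°
tan(βl) = tan(117°) = -1.95
Z_in = Z_0·(Z_L + jZ_0·tanβl)/(Z_0 + jZ_L·tanβl)
     = 75·(129 − j307)/(-238 − j252)

Z_in ≈ 29.1 + j65.9 Ω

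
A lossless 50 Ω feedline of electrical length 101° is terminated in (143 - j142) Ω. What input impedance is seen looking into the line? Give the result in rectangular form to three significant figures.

Z_in ≈ 9.78 + j18.8 Ω

tan(βl) = tan(101°) = -5.14
Z_in = Z_0·(Z_L + jZ_0·tanβl)/(Z_0 + jZ_L·tanβl)
     = 50·(143 − j399)/(-681 − j736)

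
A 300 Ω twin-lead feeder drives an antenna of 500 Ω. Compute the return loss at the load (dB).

RL ≈ 12 dB

Γ = (500 − 300)/(500 + 300) = 0.25
RL = −20·log₁₀|Γ| = −20·log₁₀(0.25)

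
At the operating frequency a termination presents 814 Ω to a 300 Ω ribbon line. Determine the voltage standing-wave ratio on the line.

VSWR ≈ 2.71

For a purely resistive load, VSWR = R_L/Z_0 or Z_0/R_L (whichever > 1) = 814/300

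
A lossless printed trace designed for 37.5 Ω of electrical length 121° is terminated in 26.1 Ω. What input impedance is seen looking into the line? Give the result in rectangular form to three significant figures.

tan(βl) = tan(121°) = -1.66
Z_in = Z_0·(Z_L + jZ_0·tanβl)/(Z_0 + jZ_L·tanβl)
     = 37.5·(26.1 − j62.4)/(37.5 − j43.4)

Z_in ≈ 42 − j13.7 Ω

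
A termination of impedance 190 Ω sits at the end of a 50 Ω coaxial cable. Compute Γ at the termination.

Γ = (Z_L − Z_0)/(Z_L + Z_0) = (190 − 50)/(190 + 50) = 140/240

Γ = 0.583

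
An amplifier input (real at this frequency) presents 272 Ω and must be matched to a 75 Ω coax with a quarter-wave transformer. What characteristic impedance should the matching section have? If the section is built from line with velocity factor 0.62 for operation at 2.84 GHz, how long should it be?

Z_qwt = √(Z_0·R_L) = √(75 × 272) = √20400
λ = 0.62·c/f = 0.0655 m, so l = λ/4 = 0.0164 m

Z_qwt ≈ 143 Ω; length ≈ 1.64 cm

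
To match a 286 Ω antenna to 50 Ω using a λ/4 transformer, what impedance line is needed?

Z_qwt = √(Z_0·R_L) = √(50 × 286) = √14300

Z_qwt ≈ 120 Ω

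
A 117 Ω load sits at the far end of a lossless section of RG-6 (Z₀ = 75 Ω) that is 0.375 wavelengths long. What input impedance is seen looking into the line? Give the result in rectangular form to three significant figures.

βl = 2π × 0.375 = 135°
tan(βl) = tan(135°) = -1
Z_in = Z_0·(Z_L + jZ_0·tanβl)/(Z_0 + jZ_L·tanβl)
     = 75·(117 − j75)/(75 − j117)

Z_in ≈ 68.2 + j31.3 Ω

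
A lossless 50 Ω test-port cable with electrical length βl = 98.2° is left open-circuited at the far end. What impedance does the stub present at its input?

tan(βl) = -6.94
For an open-circuited stub, Z_in = −jZ_0·cot(βl) = −jZ_0/tan(βl)

Z_in ≈ +j7.21 Ω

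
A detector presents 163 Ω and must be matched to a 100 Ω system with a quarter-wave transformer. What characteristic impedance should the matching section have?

Z_qwt ≈ 128 Ω

Z_qwt = √(Z_0·R_L) = √(100 × 163) = √16300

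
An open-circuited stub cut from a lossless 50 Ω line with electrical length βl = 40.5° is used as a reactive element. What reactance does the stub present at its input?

X_in ≈ -58.5 Ω (capacitive)

tan(βl) = 0.854
For an open-circuited stub, Z_in = −jZ_0·cot(βl) = −jZ_0/tan(βl)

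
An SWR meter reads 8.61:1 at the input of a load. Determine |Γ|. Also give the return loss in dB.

|Γ| = (S − 1)/(S + 1) = (8.61 − 1)/(8.61 + 1) = 7.61/9.61
RL = −20·log₁₀|Γ| = −20·log₁₀(0.792)

|Γ| ≈ 0.792; return loss ≈ 2.03 dB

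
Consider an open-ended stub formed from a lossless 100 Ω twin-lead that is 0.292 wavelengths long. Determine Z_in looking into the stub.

Z_in ≈ +j27 Ω

βl = 2π × 0.292 = 105°
tan(βl) = -3.7
For an open-ended stub, Z_in = −jZ_0·cot(βl) = −jZ_0/tan(βl)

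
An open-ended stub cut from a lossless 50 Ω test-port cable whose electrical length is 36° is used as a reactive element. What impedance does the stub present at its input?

tan(βl) = 0.727
For an open-ended stub, Z_in = −jZ_0·cot(βl) = −jZ_0/tan(βl)

Z_in ≈ −j68.8 Ω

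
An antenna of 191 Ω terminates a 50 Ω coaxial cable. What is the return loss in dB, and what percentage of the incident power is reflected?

Γ = (191 − 50)/(191 + 50) = 0.585
RL = −20·log₁₀(0.585) = 4.66 dB
P_refl/P_inc = |Γ|² = 0.342

RL ≈ 4.66 dB; 34.2% of incident power reflected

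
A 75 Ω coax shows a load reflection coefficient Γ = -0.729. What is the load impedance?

Z_L ≈ 11.8 Ω

Z_L = Z_0·(1 + Γ)/(1 − Γ) = 75·(0.271)/(1.73)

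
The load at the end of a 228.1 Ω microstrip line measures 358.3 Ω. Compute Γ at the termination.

Γ = 0.222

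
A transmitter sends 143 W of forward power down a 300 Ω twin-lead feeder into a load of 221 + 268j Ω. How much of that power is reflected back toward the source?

|Γ| = |(-79 + j268)/(521 + j268)| = 0.477
|Γ|² = 0.227
P_refl = |Γ|²·P_inc = 32.5 W, P_del = (1 − |Γ|²)·P_inc = 110 W

P_reflected ≈ 32.5 W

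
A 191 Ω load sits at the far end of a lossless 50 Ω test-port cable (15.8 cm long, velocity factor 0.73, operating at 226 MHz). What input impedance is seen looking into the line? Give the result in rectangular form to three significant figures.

λ = v/f = 0.73·c / 226 MHz = 0.969 m
βl = 2π·l/λ = 2π × 0.163 = 58.7°
tan(βl) = tan(58.7°) = 1.64
Z_in = Z_0·(Z_L + jZ_0·tanβl)/(Z_0 + jZ_L·tanβl)
     = 50·(191 + j82.2)/(50 + j314)

Z_in ≈ 17.5 − j27.6 Ω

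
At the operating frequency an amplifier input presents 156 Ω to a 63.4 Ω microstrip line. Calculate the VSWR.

Γ = (156 − 63.4)/(156 + 63.4) = 0.422
VSWR = (1 + 0.422)/(1 − 0.422)

VSWR ≈ 2.46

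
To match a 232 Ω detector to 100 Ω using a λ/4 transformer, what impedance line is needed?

Z_qwt ≈ 152 Ω

Z_qwt = √(Z_0·R_L) = √(100 × 232) = √23200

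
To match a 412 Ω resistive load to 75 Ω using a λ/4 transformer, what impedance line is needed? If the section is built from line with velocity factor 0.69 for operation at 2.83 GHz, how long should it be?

Z_qwt = √(Z_0·R_L) = √(75 × 412) = √30900
λ = 0.69·c/f = 0.0731 m, so l = λ/4 = 0.0183 m

Z_qwt ≈ 176 Ω; length ≈ 1.83 cm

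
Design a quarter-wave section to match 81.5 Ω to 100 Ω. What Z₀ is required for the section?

Z_qwt ≈ 90.3 Ω

Z_qwt = √(Z_0·R_L) = √(100 × 81.5) = √8150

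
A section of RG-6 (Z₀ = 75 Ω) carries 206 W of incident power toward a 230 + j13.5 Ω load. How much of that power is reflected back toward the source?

|Γ| = |(155 + j13.5)/(305 + j13.5)| = 0.51
|Γ|² = 0.26
P_refl = |Γ|²·P_inc = 53.5 W, P_del = (1 − |Γ|²)·P_inc = 152 W

P_reflected ≈ 53.5 W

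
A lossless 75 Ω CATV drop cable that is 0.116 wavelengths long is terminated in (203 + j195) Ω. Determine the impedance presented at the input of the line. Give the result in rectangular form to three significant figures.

βl = 2π × 0.116 = 41.8°
tan(βl) = tan(41.8°) = 0.893
Z_in = Z_0·(Z_L + jZ_0·tanβl)/(Z_0 + jZ_L·tanβl)
     = 75·(203 + j262)/(-99.1 + j181)

Z_in ≈ 48.1 − j110 Ω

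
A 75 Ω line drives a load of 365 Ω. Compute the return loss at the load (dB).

Γ = (365 − 75)/(365 + 75) = 0.659
RL = −20·log₁₀|Γ| = −20·log₁₀(0.659)

RL ≈ 3.62 dB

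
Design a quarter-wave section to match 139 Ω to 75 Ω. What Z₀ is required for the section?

Z_qwt ≈ 102 Ω

Z_qwt = √(Z_0·R_L) = √(75 × 139) = √10420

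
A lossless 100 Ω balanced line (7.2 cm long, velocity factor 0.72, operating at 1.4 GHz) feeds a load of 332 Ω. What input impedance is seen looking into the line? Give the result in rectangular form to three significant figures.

λ = v/f = 0.72·c / 1.4 GHz = 0.154 m
βl = 2π·l/λ = 2π × 0.467 = 168°
tan(βl) = tan(168°) = -0.213
Z_in = Z_0·(Z_L + jZ_0·tanβl)/(Z_0 + jZ_L·tanβl)
     = 100·(332 − j21.3)/(100 − j70.6)

Z_in ≈ 232 + j142 Ω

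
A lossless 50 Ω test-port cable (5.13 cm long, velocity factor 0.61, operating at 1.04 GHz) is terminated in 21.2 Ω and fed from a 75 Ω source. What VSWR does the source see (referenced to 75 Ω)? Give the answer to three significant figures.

λ = v/f = 0.61·c / 1.04 GHz = 0.176 m
βl = 2π·l/λ = 2π × 0.292 = 105°
tan(βl) = -3.74
Z_in = Z_0·(Z_L + jZ_0·tanβl)/(Z_0 + jZ_L·tanβl) = 90.4 − j43.6 Ω
Γ_s = (Z_in − Z_s)/(Z_in + Z_s) = (15.4 − j43.6)/(165 − j43.6), |Γ_s| = 0.27
VSWR = (1 + |Γ_s|)/(1 − |Γ_s|)

VSWR ≈ 1.74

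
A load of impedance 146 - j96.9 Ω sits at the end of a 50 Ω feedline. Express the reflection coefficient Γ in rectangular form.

Γ ≈ 0.59 − j0.203

Γ = (Z_L − Z_0)/(Z_L + Z_0) = (96 − j96.9)/(196 − j96.9)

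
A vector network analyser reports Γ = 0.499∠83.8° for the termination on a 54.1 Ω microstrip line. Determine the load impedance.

Z_L = Z_0·(1 + Γ)/(1 − Γ) = 54.1·(1.05 + j0.496)/(0.946 − j0.496)

Z_L ≈ 35.6 + j47 Ω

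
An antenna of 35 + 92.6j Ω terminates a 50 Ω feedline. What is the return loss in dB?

Γ = (-15 + j92.6)/(85 + j92.6), |Γ| = 0.746
RL = −20·log₁₀|Γ| = −20·log₁₀(0.746)

RL ≈ 2.54 dB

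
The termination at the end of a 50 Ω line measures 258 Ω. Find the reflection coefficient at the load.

Γ = (Z_L − Z_0)/(Z_L + Z_0) = (258 − 50)/(258 + 50) = 208/308

Γ = 0.675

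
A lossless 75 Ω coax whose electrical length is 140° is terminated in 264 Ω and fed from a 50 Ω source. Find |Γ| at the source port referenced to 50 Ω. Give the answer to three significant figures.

tan(βl) = -0.839
Z_in = Z_0·(Z_L + jZ_0·tanβl)/(Z_0 + jZ_L·tanβl) = 46.3 + j73.7 Ω
Γ_s = (Z_in − Z_s)/(Z_in + Z_s) = (-3.73 + j73.7)/(96.3 + j73.7), |Γ_s| = 0.609

|Γ| ≈ 0.609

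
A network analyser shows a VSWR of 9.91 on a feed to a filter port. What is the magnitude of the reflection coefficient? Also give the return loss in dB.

|Γ| ≈ 0.817; return loss ≈ 1.76 dB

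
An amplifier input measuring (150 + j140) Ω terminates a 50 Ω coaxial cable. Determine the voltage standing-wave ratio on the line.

VSWR ≈ 5.77

Γ = (Z_L − Z_0)/(Z_L + Z_0) = (100 + j140)/(200 + j140)
|Γ| = 172/244 = 0.705
VSWR = (1 + |Γ|)/(1 − |Γ|) = 1.7/0.295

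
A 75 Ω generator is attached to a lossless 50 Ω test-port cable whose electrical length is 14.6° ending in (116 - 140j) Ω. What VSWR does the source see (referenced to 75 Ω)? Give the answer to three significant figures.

VSWR ≈ 5.02

tan(βl) = 0.26
Z_in = Z_0·(Z_L + jZ_0·tanβl)/(Z_0 + jZ_L·tanβl) = 36.9 − j86.3 Ω
Γ_s = (Z_in − Z_s)/(Z_in + Z_s) = (-38.1 − j86.3)/(112 − j86.3), |Γ_s| = 0.668
VSWR = (1 + |Γ_s|)/(1 − |Γ_s|)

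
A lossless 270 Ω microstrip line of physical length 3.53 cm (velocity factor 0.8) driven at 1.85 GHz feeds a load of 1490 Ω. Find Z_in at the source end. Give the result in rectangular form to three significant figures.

Z_in ≈ 49.9 + j36.5 Ω

λ = v/f = 0.8·c / 1.85 GHz = 0.13 m
βl = 2π·l/λ = 2π × 0.272 = 98°
tan(βl) = tan(98°) = -7.15
Z_in = Z_0·(Z_L + jZ_0·tanβl)/(Z_0 + jZ_L·tanβl)
     = 270·(1490 − j1930)/(270 − j10700)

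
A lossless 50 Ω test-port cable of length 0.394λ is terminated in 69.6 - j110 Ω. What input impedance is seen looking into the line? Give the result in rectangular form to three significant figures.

Z_in ≈ 65.2 + j107 Ω

βl = 2π × 0.394 = 142°
tan(βl) = tan(142°) = -0.786
Z_in = Z_0·(Z_L + jZ_0·tanβl)/(Z_0 + jZ_L·tanβl)
     = 50·(69.6 − j149)/(-36.4 − j54.7)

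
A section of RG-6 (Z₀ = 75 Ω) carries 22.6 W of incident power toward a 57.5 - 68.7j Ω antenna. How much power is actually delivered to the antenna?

P_delivered ≈ 17.5 W

|Γ| = |(-17.5 − j68.7)/(132.5 − j68.7)| = 0.475
|Γ|² = 0.226
P_refl = |Γ|²·P_inc = 5.1 W, P_del = (1 − |Γ|²)·P_inc = 17.5 W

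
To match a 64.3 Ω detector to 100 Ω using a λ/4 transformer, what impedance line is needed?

Z_qwt ≈ 80.2 Ω

Z_qwt = √(Z_0·R_L) = √(100 × 64.3) = √6430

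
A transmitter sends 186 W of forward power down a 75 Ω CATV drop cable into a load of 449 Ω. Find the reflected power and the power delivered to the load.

Γ = (449 − 75)/(449 + 75) = 0.714
|Γ|² = 0.509
P_refl = |Γ|²·P_inc = 94.8 W, P_del = (1 − |Γ|²)·P_inc = 91.2 W

P_reflected ≈ 94.8 W; P_delivered ≈ 91.2 W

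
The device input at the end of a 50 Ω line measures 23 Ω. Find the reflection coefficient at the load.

Γ = -0.37

Γ = (Z_L − Z_0)/(Z_L + Z_0) = (23 − 50)/(23 + 50) = -27/73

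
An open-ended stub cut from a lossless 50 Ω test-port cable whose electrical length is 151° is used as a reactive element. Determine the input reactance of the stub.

X_in ≈ 90.2 Ω (inductive)

tan(βl) = -0.554
For an open-ended stub, Z_in = −jZ_0·cot(βl) = −jZ_0/tan(βl)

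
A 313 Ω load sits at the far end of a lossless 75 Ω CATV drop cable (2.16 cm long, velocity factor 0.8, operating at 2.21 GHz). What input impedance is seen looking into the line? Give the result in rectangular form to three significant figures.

λ = v/f = 0.8·c / 2.21 GHz = 0.109 m
βl = 2π·l/λ = 2π × 0.199 = 71.6°
tan(βl) = tan(71.6°) = 3.01
Z_in = Z_0·(Z_L + jZ_0·tanβl)/(Z_0 + jZ_L·tanβl)
     = 75·(313 + j226)/(75 + j941)

Z_in ≈ 19.8 − j23.4 Ω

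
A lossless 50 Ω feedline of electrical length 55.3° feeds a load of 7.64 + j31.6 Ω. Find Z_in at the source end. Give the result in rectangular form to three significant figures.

Z_in ≈ 419 + j131 Ω

tan(βl) = tan(55.3°) = 1.44
Z_in = Z_0·(Z_L + jZ_0·tanβl)/(Z_0 + jZ_L·tanβl)
     = 50·(7.64 + j104)/(4.36 + j11)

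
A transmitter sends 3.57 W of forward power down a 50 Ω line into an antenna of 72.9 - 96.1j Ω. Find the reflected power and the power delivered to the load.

|Γ| = |(22.9 − j96.1)/(122.9 − j96.1)| = 0.633
|Γ|² = 0.401
P_refl = |Γ|²·P_inc = 1.43 W, P_del = (1 − |Γ|²)·P_inc = 2.14 W

P_reflected ≈ 1.43 W; P_delivered ≈ 2.14 W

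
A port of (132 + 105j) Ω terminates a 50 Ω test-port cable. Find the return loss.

Γ = (82 + j105)/(182 + j105), |Γ| = 0.634
RL = −20·log₁₀|Γ| = −20·log₁₀(0.634)

RL ≈ 3.96 dB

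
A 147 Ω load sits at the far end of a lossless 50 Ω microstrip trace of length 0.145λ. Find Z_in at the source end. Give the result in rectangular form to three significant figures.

βl = 2π × 0.145 = 52.2°
tan(βl) = tan(52.2°) = 1.29
Z_in = Z_0·(Z_L + jZ_0·tanβl)/(Z_0 + jZ_L·tanβl)
     = 50·(147 + j64.5)/(50 + j190)

Z_in ≈ 25.5 − j32.1 Ω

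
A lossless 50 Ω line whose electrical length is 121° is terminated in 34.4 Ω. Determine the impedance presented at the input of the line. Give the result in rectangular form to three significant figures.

Z_in ≈ 56.1 − j19 Ω

tan(βl) = tan(121°) = -1.66
Z_in = Z_0·(Z_L + jZ_0·tanβl)/(Z_0 + jZ_L·tanβl)
     = 50·(34.4 − j83.2)/(50 − j57.3)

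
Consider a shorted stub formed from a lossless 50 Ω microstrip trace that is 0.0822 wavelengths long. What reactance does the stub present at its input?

X_in ≈ 28.4 Ω (inductive)

βl = 2π × 0.0822 = 29.6°
tan(βl) = 0.568
For a shorted stub, Z_in = jZ_0·tan(βl)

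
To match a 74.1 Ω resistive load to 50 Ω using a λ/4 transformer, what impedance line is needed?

Z_qwt ≈ 60.9 Ω

Z_qwt = √(Z_0·R_L) = √(50 × 74.1) = √3705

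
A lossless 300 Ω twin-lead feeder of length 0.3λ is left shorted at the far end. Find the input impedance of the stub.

βl = 2π × 0.3 = 108°
tan(βl) = -3.08
For a shorted stub, Z_in = jZ_0·tan(βl)

Z_in ≈ −j923 Ω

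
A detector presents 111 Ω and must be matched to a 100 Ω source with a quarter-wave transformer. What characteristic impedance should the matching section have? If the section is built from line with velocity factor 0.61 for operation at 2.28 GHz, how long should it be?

Z_qwt = √(Z_0·R_L) = √(100 × 111) = √11100
λ = 0.61·c/f = 0.0803 m, so l = λ/4 = 0.0201 m

Z_qwt ≈ 105 Ω; length ≈ 2.01 cm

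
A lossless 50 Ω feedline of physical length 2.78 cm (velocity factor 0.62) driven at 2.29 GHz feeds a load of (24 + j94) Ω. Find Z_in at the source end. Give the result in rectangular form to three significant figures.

Z_in ≈ 5.15 + j5.53 Ω

λ = v/f = 0.62·c / 2.29 GHz = 0.0812 m
βl = 2π·l/λ = 2π × 0.342 = 123°
tan(βl) = tan(123°) = -1.53
Z_in = Z_0·(Z_L + jZ_0·tanβl)/(Z_0 + jZ_L·tanβl)
     = 50·(24 + j17.6)/(194 − j36.7)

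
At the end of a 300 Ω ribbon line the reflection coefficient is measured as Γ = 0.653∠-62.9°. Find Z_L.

Z_L = Z_0·(1 + Γ)/(1 − Γ) = 300·(1.3 − j0.581)/(0.703 + j0.581)

Z_L ≈ 207 − j419 Ω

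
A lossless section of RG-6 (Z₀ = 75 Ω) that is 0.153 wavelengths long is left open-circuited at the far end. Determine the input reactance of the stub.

βl = 2π × 0.153 = 55.1°
tan(βl) = 1.43
For an open-circuited stub, Z_in = −jZ_0·cot(βl) = −jZ_0/tan(βl)

X_in ≈ -52.4 Ω (capacitive)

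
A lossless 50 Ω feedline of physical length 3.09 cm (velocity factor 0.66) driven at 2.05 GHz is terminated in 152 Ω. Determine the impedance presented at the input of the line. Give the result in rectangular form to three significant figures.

λ = v/f = 0.66·c / 2.05 GHz = 0.0966 m
βl = 2π·l/λ = 2π × 0.32 = 115°
tan(βl) = tan(115°) = -2.13
Z_in = Z_0·(Z_L + jZ_0·tanβl)/(Z_0 + jZ_L·tanβl)
     = 50·(152 − j106)/(50 − j323)

Z_in ≈ 19.6 + j20.5 Ω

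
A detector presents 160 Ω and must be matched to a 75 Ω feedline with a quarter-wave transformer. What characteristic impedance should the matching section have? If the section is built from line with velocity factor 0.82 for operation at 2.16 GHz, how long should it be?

Z_qwt = √(Z_0·R_L) = √(75 × 160) = √12000
λ = 0.82·c/f = 0.114 m, so l = λ/4 = 0.0285 m

Z_qwt ≈ 110 Ω; length ≈ 2.85 cm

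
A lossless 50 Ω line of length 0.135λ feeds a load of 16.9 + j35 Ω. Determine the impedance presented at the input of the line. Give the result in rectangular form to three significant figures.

βl = 2π × 0.135 = 48.6°
tan(βl) = tan(48.6°) = 1.13
Z_in = Z_0·(Z_L + jZ_0·tanβl)/(Z_0 + jZ_L·tanβl)
     = 50·(16.9 + j91.7)/(10.3 + j19.2)

Z_in ≈ 204 + j65.5 Ω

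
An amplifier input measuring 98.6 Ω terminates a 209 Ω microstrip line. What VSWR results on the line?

For a purely resistive load, VSWR = R_L/Z_0 or Z_0/R_L (whichever > 1) = 209/98.6

VSWR ≈ 2.12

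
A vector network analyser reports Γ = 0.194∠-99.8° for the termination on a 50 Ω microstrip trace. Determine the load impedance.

Z_L = Z_0·(1 + Γ)/(1 − Γ) = 50·(0.967 − j0.191)/(1.03 + j0.191)

Z_L ≈ 43.6 − j17.3 Ω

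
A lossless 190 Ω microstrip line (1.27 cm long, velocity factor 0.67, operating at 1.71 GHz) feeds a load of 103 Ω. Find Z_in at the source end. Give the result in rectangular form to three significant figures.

Z_in ≈ 143 + j90.9 Ω

λ = v/f = 0.67·c / 1.71 GHz = 0.118 m
βl = 2π·l/λ = 2π × 0.108 = 38.9°
tan(βl) = tan(38.9°) = 0.807
Z_in = Z_0·(Z_L + jZ_0·tanβl)/(Z_0 + jZ_L·tanβl)
     = 190·(103 + j153)/(190 + j83.1)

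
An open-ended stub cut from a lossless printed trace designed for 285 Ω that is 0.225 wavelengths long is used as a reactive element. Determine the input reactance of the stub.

βl = 2π × 0.225 = 81°
tan(βl) = 6.31
For an open-ended stub, Z_in = −jZ_0·cot(βl) = −jZ_0/tan(βl)

X_in ≈ -45.1 Ω (capacitive)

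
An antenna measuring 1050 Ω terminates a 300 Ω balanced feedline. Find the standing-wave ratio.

Γ = (1050 − 300)/(1050 + 300) = 0.556
VSWR = (1 + 0.556)/(1 − 0.556)

VSWR ≈ 3.5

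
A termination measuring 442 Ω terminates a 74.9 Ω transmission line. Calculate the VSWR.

Γ = (442 − 74.9)/(442 + 74.9) = 0.71
VSWR = (1 + 0.71)/(1 − 0.71)

VSWR ≈ 5.9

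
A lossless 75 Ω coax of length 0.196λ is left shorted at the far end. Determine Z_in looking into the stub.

βl = 2π × 0.196 = 70.6°
tan(βl) = 2.83
For a shorted stub, Z_in = jZ_0·tan(βl)

Z_in ≈ +j213 Ω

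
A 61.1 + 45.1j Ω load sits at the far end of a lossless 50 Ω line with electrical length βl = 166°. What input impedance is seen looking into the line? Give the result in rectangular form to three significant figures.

Z_in ≈ 40.7 + j36.8 Ω

tan(βl) = tan(166°) = -0.249
Z_in = Z_0·(Z_L + jZ_0·tanβl)/(Z_0 + jZ_L·tanβl)
     = 50·(61.1 + j32.6)/(61.2 − j15.2)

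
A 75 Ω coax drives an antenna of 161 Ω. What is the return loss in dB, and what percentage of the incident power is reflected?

RL ≈ 8.77 dB; 13.3% of incident power reflected

Γ = (161 − 75)/(161 + 75) = 0.364
RL = −20·log₁₀(0.364) = 8.77 dB
P_refl/P_inc = |Γ|² = 0.133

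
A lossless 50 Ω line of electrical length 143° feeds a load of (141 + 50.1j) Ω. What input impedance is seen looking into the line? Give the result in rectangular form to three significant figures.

tan(βl) = tan(143°) = -0.754
Z_in = Z_0·(Z_L + jZ_0·tanβl)/(Z_0 + jZ_L·tanβl)
     = 50·(141 + j12.4)/(87.8 − j106)

Z_in ≈ 29.1 + j42.3 Ω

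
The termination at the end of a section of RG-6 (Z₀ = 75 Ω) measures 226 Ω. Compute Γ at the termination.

Γ = (Z_L − Z_0)/(Z_L + Z_0) = (226 − 75)/(226 + 75) = 151/301

Γ = 0.502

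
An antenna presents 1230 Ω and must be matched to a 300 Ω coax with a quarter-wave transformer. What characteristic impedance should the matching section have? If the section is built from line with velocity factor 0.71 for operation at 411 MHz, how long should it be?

Z_qwt ≈ 607 Ω; length ≈ 13 cm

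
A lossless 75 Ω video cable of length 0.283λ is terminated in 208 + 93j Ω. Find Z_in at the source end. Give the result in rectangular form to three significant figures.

βl = 2π × 0.283 = 102°
tan(βl) = tan(102°) = -4.75
Z_in = Z_0·(Z_L + jZ_0·tanβl)/(Z_0 + jZ_L·tanβl)
     = 75·(208 − j264)/(517 − j989)

Z_in ≈ 22.2 + j4.18 Ω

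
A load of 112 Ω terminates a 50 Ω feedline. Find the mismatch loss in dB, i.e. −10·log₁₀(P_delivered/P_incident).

mismatch loss ≈ 0.688 dB

Γ = (112 − 50)/(112 + 50) = 0.383
|Γ|² = 0.146, so P_del/P_inc = 1 − |Γ|² = 0.854
ML = −10·log₁₀(1 − |Γ|²)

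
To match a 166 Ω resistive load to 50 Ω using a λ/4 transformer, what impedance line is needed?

Z_qwt ≈ 91.1 Ω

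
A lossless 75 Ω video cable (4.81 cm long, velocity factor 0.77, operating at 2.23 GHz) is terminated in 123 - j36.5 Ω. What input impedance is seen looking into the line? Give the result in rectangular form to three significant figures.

Z_in ≈ 139 − j1.81 Ω

λ = v/f = 0.77·c / 2.23 GHz = 0.104 m
βl = 2π·l/λ = 2π × 0.464 = 167°
tan(βl) = tan(167°) = -0.228
Z_in = Z_0·(Z_L + jZ_0·tanβl)/(Z_0 + jZ_L·tanβl)
     = 75·(123 − j53.6)/(66.7 − j28)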